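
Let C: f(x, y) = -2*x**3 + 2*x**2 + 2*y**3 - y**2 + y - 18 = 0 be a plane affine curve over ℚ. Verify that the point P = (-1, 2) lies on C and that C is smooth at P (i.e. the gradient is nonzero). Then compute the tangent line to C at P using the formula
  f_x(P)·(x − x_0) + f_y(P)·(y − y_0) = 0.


Tangent line at P: -10*x + 21*y - 52 = 0.

Step 1: f(-1, 2) = 0, so P lies on C.
Step 2: partial derivatives
  f_x(x, y) = -6*x**2 + 4*x, f_y(x, y) = 6*y**2 - 2*y + 1.
  f_x(P) = -10, f_y(P) = 21 (gradient nonzero, so P is smooth).
Step 3: tangent line at P: -10·(x − -1) + 21·(y − 2) = 0.
Expanding: -10*x + 21*y - 52 = 0.


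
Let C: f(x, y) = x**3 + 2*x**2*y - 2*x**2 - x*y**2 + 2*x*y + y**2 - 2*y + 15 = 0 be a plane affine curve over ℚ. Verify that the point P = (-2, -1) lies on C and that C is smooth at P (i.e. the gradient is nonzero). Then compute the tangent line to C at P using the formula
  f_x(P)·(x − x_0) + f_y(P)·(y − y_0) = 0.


Tangent line at P: 25*x - 4*y + 46 = 0.

Step 1: f(-2, -1) = 0, so P lies on C.
Step 2: partial derivatives
  f_x(x, y) = 3*x**2 + 4*x*y - 4*x - y**2 + 2*y, f_y(x, y) = 2*x**2 - 2*x*y + 2*x + 2*y - 2.
  f_x(P) = 25, f_y(P) = -4 (gradient nonzero, so P is smooth).
Step 3: tangent line at P: 25·(x − -2) + -4·(y − -1) = 0.
Expanding: 25*x - 4*y + 46 = 0.


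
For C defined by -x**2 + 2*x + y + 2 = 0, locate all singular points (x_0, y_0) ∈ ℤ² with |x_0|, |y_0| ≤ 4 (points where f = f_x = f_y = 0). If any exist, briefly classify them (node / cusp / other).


No singular points in the scanned grid; C is smooth there.

Compute partial derivatives:
  f_x = 2 - 2*x.
  f_y = 1.
f_y = 1 is a nonzero constant, so f_y never vanishes: no point (x, y) can satisfy f = f_x = f_y = 0. In particular no (x, y) ∈ {−4, ..., 4}² is singular; the curve is smooth.


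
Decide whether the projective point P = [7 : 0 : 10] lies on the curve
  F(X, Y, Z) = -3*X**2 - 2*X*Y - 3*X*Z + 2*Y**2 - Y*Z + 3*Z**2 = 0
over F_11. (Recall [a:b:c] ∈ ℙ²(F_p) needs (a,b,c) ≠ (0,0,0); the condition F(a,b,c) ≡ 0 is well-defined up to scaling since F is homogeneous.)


F(7,0,10) ≡ 9 (mod 11); P is NOT on the curve.

Evaluate F(7, 0, 10) term-by-term (mod 11).
  -3*X**2 ↦ -3·49·1·1 = -147
  -2*X*Y ↦ -2·7·0·1 = 0
  -3*X*Z ↦ -3·7·1·10 = -210
  2*Y**2 ↦ 2·1·0·1 = 0
  -Y*Z ↦ -1·1·0·10 = 0
  3*Z**2 ↦ 3·1·1·100 = 300
Sum: F(7, 0, 10) = (-147) + (0) + (-210) + (0) + (0) + (300) = -57.
Reducing mod 11: -57 ≡ 9 (mod 11).
Since F(a, b, c) ≡ 9 ≠ 0 (mod 11), P does NOT lie on the curve.


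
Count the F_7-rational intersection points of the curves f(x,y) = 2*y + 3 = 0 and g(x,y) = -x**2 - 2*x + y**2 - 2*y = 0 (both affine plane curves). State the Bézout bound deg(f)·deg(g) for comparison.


Common zeros: {(0, 2), (5, 2)}; count = 2; Bézout bound = 2.

deg(f) = 1, deg(g) = 2, so Bézout bound = 2.
Scan x ∈ F_7. For each x, list the y ∈ F_7 with f(x, y) ≡ 0 and those with g(x, y) ≡ 0 (mod 7); the common zeros in that column are the intersection.
  x = 0: f ≡ 0 at y ∈ {2}; g ≡ 0 at y ∈ {0, 2}; common: {2}.
  x = 1: f ≡ 0 at y ∈ {2}; g ≡ 0 at y ∈ {3, 6}; common: ∅.
  x = 2: f ≡ 0 at y ∈ {2}; g ≡ 0 at y ∈ {4, 5}; common: ∅.
  x = 3: f ≡ 0 at y ∈ {2}; g ≡ 0 at y ∈ {4, 5}; common: ∅.
  x = 4: f ≡ 0 at y ∈ {2}; g ≡ 0 at y ∈ {3, 6}; common: ∅.
  x = 5: f ≡ 0 at y ∈ {2}; g ≡ 0 at y ∈ {0, 2}; common: {2}.
  x = 6: f ≡ 0 at y ∈ {2}; g ≡ 0 at y ∈ {1}; common: ∅.
Collecting: common zeros = {(0, 2), (5, 2)}, so the count is 2.
Comparison with the Bézout bound: 2 ≤ 2 = deg(f)·deg(g), as expected for curves with no common component (the bound is attained).


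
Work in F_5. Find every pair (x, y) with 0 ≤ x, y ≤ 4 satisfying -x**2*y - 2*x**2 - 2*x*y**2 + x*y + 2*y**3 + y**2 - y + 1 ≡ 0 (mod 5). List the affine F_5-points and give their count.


Affine F_5-points: {(3, 2)}; count = 1.

For each of the 25 pairs (x, y) ∈ F_5², evaluate f(x, y) mod 5. Record the zeros.
  x = 0: [0↦1, 1↦3, 2↦4, 3↦1, 4↦1]  zeros at y ∈ ∅
  x = 1: [0↦4, 1↦4, 2↦4, 3↦1, 4↦2]  zeros at y ∈ ∅
  x = 2: [0↦3, 1↦4, 2↦1, 3↦1, 4↦1]  zeros at y ∈ ∅
  x = 3: [0↦3, 1↦3, 2↦0, 3↦1, 4↦3]  zeros at y ∈ {2}
  x = 4: [0↦4, 1↦1, 2↦1, 3↦1, 4↦3]  zeros at y ∈ ∅
Collecting zeros: affine points = {(3, 2)}.
Total count |C(F_5)_aff| = 1.


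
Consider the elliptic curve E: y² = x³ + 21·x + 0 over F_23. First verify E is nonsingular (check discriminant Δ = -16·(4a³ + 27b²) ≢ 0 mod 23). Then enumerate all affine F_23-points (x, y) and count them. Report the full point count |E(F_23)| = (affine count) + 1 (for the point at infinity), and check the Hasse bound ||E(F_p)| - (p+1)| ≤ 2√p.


Affine points = {(0, 0), (2, 2), (2, 21), (5, 0), (8, 6), (8, 17), (12, 5), (12, 18), (13, 3), (13, 20), (14, 5), (14, 18), (16, 4), (16, 19), (17, 7), (17, 16), (18, 0), (19, 6), (19, 17), (20, 5), (20, 18), (22, 1), (22, 22)}; affine count = 23; |E(F_23)| = 24.

Discriminant check: Δ ∝ 4a³ + 27b² = 4·21³ + 27·0² = 4·9261 + 27·0 ≡ 14 (mod 23). Nonzero ⇒ E is nonsingular.
For each x ∈ F_23, compute rhs = x³ + 21·x + 0 mod 23, then count y ∈ F_23 with y² ≡ rhs.
  x = 0: rhs = 0, matching y values: 0 (1 points).
  x = 1: rhs = 22, matching y values: none (0 points).
  x = 2: rhs = 4, matching y values: 2, 21 (2 points).
  x = 3: rhs = 21, matching y values: none (0 points).
  x = 4: rhs = 10, matching y values: none (0 points).
  x = 5: rhs = 0, matching y values: 0 (1 points).
  x = 6: rhs = 20, matching y values: none (0 points).
  x = 7: rhs = 7, matching y values: none (0 points).
  x = 8: rhs = 13, matching y values: 6, 17 (2 points).
  x = 9: rhs = 21, matching y values: none (0 points).
  x = 10: rhs = 14, matching y values: none (0 points).
  x = 11: rhs = 21, matching y values: none (0 points).
  x = 12: rhs = 2, matching y values: 5, 18 (2 points).
  x = 13: rhs = 9, matching y values: 3, 20 (2 points).
  x = 14: rhs = 2, matching y values: 5, 18 (2 points).
  x = 15: rhs = 10, matching y values: none (0 points).
  x = 16: rhs = 16, matching y values: 4, 19 (2 points).
  x = 17: rhs = 3, matching y values: 7, 16 (2 points).
  x = 18: rhs = 0, matching y values: 0 (1 points).
  x = 19: rhs = 13, matching y values: 6, 17 (2 points).
  x = 20: rhs = 2, matching y values: 5, 18 (2 points).
  x = 21: rhs = 19, matching y values: none (0 points).
  x = 22: rhs = 1, matching y values: 1, 22 (2 points).
Total affine count: 23.
Full point count |E(F_23)| = 23 + 1 = 24.
Hasse bound: |24 − (23+1)| = |0| = 0 ≤ 2√23 ≈ 9.5917 ✓.


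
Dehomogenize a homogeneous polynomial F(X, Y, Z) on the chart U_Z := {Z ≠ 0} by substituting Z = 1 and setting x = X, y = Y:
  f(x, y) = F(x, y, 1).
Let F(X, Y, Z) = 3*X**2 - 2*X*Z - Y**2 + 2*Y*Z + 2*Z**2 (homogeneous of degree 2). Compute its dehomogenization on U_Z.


f(x, y) = 3*x**2 - 2*x - y**2 + 2*y + 2

On U_Z we set Z = 1. Each monomial c·X^i·Y^j·Z^k in F becomes c·x^i·y^j·1^k = c·x^i·y^j.
Substituting Z = 1: F(X, Y, 1) = 3*x**2 - 2*x - y**2 + 2*y + 2.
Note: deg(f) ≤ deg(F) = 2; strict inequality happens when F is divisible by Z (lost terms).


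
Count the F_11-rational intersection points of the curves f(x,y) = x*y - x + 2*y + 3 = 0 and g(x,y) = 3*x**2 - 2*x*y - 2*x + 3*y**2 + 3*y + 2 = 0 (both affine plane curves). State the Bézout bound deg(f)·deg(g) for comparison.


Common zeros: {(1, 3), (4, 2), (6, 10)}; count = 3; Bézout bound = 4.

deg(f) = 2, deg(g) = 2, so Bézout bound = 4.
Scan x ∈ F_11. For each x, list the y ∈ F_11 with f(x, y) ≡ 0 and those with g(x, y) ≡ 0 (mod 11); the common zeros in that column are the intersection.
  x = 0: f ≡ 0 at y ∈ {4}; g ≡ 0 at y ∈ ∅; common: ∅.
  x = 1: f ≡ 0 at y ∈ {3}; g ≡ 0 at y ∈ {3, 4}; common: {3}.
  x = 2: f ≡ 0 at y ∈ {8}; g ≡ 0 at y ∈ ∅; common: ∅.
  x = 3: f ≡ 0 at y ∈ {0}; g ≡ 0 at y ∈ ∅; common: ∅.
  x = 4: f ≡ 0 at y ∈ {2}; g ≡ 0 at y ∈ {2, 7}; common: {2}.
  x = 5: f ≡ 0 at y ∈ {5}; g ≡ 0 at y ∈ {7, 10}; common: ∅.
  x = 6: f ≡ 0 at y ∈ {10}; g ≡ 0 at y ∈ {4, 10}; common: {10}.
  x = 7: f ≡ 0 at y ∈ {9}; g ≡ 0 at y ∈ ∅; common: ∅.
  x = 8: f ≡ 0 at y ∈ {6}; g ≡ 0 at y ∈ ∅; common: ∅.
  x = 9: f ≡ 0 at y ∈ ∅; g ≡ 0 at y ∈ {2, 3}; common: ∅.
  x = 10: f ≡ 0 at y ∈ {7}; g ≡ 0 at y ∈ ∅; common: ∅.
Collecting: common zeros = {(1, 3), (4, 2), (6, 10)}, so the count is 3.
Comparison with the Bézout bound: 3 ≤ 4 = deg(f)·deg(g), as expected for curves with no common component (the affine F_11-count falls short of the bound because intersections may lie at infinity, over extension fields, or carry multiplicity).


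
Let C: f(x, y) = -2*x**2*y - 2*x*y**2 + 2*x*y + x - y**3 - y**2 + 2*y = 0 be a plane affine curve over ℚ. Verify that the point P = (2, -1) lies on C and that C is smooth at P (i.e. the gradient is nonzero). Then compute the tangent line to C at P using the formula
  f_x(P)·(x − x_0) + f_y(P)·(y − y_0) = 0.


Tangent line at P: 5*x + 5*y - 5 = 0.

Step 1: f(2, -1) = 0, so P lies on C.
Step 2: partial derivatives
  f_x(x, y) = -4*x*y - 2*y**2 + 2*y + 1, f_y(x, y) = -2*x**2 - 4*x*y + 2*x - 3*y**2 - 2*y + 2.
  f_x(P) = 5, f_y(P) = 5 (gradient nonzero, so P is smooth).
Step 3: tangent line at P: 5·(x − 2) + 5·(y − -1) = 0.
Expanding: 5*x + 5*y - 5 = 0.


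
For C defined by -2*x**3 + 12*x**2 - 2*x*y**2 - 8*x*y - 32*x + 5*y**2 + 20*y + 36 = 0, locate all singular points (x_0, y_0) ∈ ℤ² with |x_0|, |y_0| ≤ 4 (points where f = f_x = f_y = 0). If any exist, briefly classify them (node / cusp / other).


Singular points: {(2, -2)}; classification: cusp.

Compute partial derivatives:
  f_x = -6*x**2 + 24*x - 2*y**2 - 8*y - 32.
  f_y = -4*x*y - 8*x + 10*y + 20.
Scan x_0 ∈ {−4, ..., 4}. For each x_0, f_y(x_0, y) is a polynomial in y; find its integer roots y ∈ {−4, ..., 4}, then test f_x and f at those candidates.
  x = -4: f_y(-4, y) = 26*y + 52; vanishes at y ∈ {-2}. (-4, -2): f_x = -216 ≠ 0.
  x = -3: f_y(-3, y) = 22*y + 44; vanishes at y ∈ {-2}. (-3, -2): f_x = -150 ≠ 0.
  x = -2: f_y(-2, y) = 18*y + 36; vanishes at y ∈ {-2}. (-2, -2): f_x = -96 ≠ 0.
  x = -1: f_y(-1, y) = 14*y + 28; vanishes at y ∈ {-2}. (-1, -2): f_x = -54 ≠ 0.
  x = 0: f_y(0, y) = 10*y + 20; vanishes at y ∈ {-2}. (0, -2): f_x = -24 ≠ 0.
  x = 1: f_y(1, y) = 6*y + 12; vanishes at y ∈ {-2}. (1, -2): f_x = -6 ≠ 0.
  x = 2: f_y(2, y) = 2*y + 4; vanishes at y ∈ {-2}. (2, -2): f_x = 0, f = 0 — SINGULAR.
  x = 3: f_y(3, y) = -2*y - 4; vanishes at y ∈ {-2}. (3, -2): f_x = -6 ≠ 0.
  x = 4: f_y(4, y) = -6*y - 12; vanishes at y ∈ {-2}. (4, -2): f_x = -24 ≠ 0.
Only singular point on the grid: (2, -2).
Classify: substitute x = 2 + u, y = -2 + v and expand: f = -2*u**3 - 2*u*v**2 + v**2.
No constant or linear terms (consistent with a singular point). Quadratic part: v**2. Cubic part: -2*u**3 - 2*u*v**2.
The quadratic part v**2 is a perfect square, so there is a single (double) tangent line v = 0, i.e. y = -2. Restricting the cubic part to that line (v = 0) leaves -2*u**3 ≠ 0, so f is not divisible by v and the branch is v² ≈ 2*u**3 to lowest order — this is a cusp.
Classification: cusp.


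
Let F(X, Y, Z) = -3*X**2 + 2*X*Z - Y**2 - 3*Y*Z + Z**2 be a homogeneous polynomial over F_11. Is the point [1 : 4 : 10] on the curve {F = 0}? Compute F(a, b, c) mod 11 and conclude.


F(1,4,10) ≡ 3 (mod 11); P is NOT on the curve.

Evaluate F(1, 4, 10) term-by-term (mod 11).
  -3*X**2 ↦ -3·1·1·1 = -3
  2*X*Z ↦ 2·1·1·10 = 20
  -Y**2 ↦ -1·1·16·1 = -16
  -3*Y*Z ↦ -3·1·4·10 = -120
  Z**2 ↦ 1·1·1·100 = 100
Sum: F(1, 4, 10) = (-3) + (20) + (-16) + (-120) + (100) = -19.
Reducing mod 11: -19 ≡ 3 (mod 11).
Since F(a, b, c) ≡ 3 ≠ 0 (mod 11), P does NOT lie on the curve.


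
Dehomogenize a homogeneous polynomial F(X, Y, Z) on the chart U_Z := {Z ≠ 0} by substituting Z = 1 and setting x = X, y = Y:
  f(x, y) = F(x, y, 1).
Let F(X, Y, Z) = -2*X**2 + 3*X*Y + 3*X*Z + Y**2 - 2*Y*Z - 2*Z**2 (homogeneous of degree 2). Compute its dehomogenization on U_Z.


f(x, y) = -2*x**2 + 3*x*y + 3*x + y**2 - 2*y - 2

On U_Z we set Z = 1. Each monomial c·X^i·Y^j·Z^k in F becomes c·x^i·y^j·1^k = c·x^i·y^j.
Substituting Z = 1: F(X, Y, 1) = -2*x**2 + 3*x*y + 3*x + y**2 - 2*y - 2.
Note: deg(f) ≤ deg(F) = 2; strict inequality happens when F is divisible by Z (lost terms).


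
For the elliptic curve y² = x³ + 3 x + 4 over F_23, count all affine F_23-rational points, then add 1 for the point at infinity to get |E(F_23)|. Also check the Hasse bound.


Affine points = {(0, 2), (0, 21), (1, 10), (1, 13), (2, 8), (2, 15), (5, 11), (5, 12), (6, 10), (6, 13), (7, 0), (9, 1), (9, 22), (13, 3), (13, 20), (16, 10), (16, 13), (17, 0), (18, 5), (18, 18), (21, 6), (21, 17), (22, 0)}; affine count = 23; |E(F_23)| = 24.

Discriminant check: Δ ∝ 4a³ + 27b² = 4·3³ + 27·4² = 4·27 + 27·16 ≡ 11 (mod 23). Nonzero ⇒ E is nonsingular.
For each x ∈ F_23, compute rhs = x³ + 3·x + 4 mod 23, then count y ∈ F_23 with y² ≡ rhs.
  x = 0: rhs = 4, matching y values: 2, 21 (2 points).
  x = 1: rhs = 8, matching y values: 10, 13 (2 points).
  x = 2: rhs = 18, matching y values: 8, 15 (2 points).
  x = 3: rhs = 17, matching y values: none (0 points).
  x = 4: rhs = 11, matching y values: none (0 points).
  x = 5: rhs = 6, matching y values: 11, 12 (2 points).
  x = 6: rhs = 8, matching y values: 10, 13 (2 points).
  x = 7: rhs = 0, matching y values: 0 (1 points).
  x = 8: rhs = 11, matching y values: none (0 points).
  x = 9: rhs = 1, matching y values: 1, 22 (2 points).
  x = 10: rhs = 22, matching y values: none (0 points).
  x = 11: rhs = 11, matching y values: none (0 points).
  x = 12: rhs = 20, matching y values: none (0 points).
  x = 13: rhs = 9, matching y values: 3, 20 (2 points).
  x = 14: rhs = 7, matching y values: none (0 points).
  x = 15: rhs = 20, matching y values: none (0 points).
  x = 16: rhs = 8, matching y values: 10, 13 (2 points).
  x = 17: rhs = 0, matching y values: 0 (1 points).
  x = 18: rhs = 2, matching y values: 5, 18 (2 points).
  x = 19: rhs = 20, matching y values: none (0 points).
  x = 20: rhs = 14, matching y values: none (0 points).
  x = 21: rhs = 13, matching y values: 6, 17 (2 points).
  x = 22: rhs = 0, matching y values: 0 (1 points).
Total affine count: 23.
Full point count |E(F_23)| = 23 + 1 = 24.
Hasse bound: |24 − (23+1)| = |0| = 0 ≤ 2√23 ≈ 9.5917 ✓.


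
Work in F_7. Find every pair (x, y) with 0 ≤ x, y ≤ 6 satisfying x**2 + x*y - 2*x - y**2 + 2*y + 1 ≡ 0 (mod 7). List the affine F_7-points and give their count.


Affine F_7-points: {(0, 4), (0, 5), (1, 0), (1, 3), (4, 1), (4, 5), (5, 3), (5, 4)}; count = 8.

For each of the 49 pairs (x, y) ∈ F_7², evaluate f(x, y) mod 7. Record the zeros.
  x = 0: [0↦1, 1↦2, 2↦1, 3↦5, 4↦0, 5↦0, 6↦5]  zeros at y ∈ {4, 5}
  x = 1: [0↦0, 1↦2, 2↦2, 3↦0, 4↦3, 5↦4, 6↦3]  zeros at y ∈ {0, 3}
  x = 2: [0↦1, 1↦4, 2↦5, 3↦4, 4↦1, 5↦3, 6↦3]  zeros at y ∈ ∅
  x = 3: [0↦4, 1↦1, 2↦3, 3↦3, 4↦1, 5↦4, 6↦5]  zeros at y ∈ ∅
  x = 4: [0↦2, 1↦0, 2↦3, 3↦4, 4↦3, 5↦0, 6↦2]  zeros at y ∈ {1, 5}
  x = 5: [0↦2, 1↦1, 2↦5, 3↦0, 4↦0, 5↦5, 6↦1]  zeros at y ∈ {3, 4}
  x = 6: [0↦4, 1↦4, 2↦2, 3↦5, 4↦6, 5↦5, 6↦2]  zeros at y ∈ ∅
Collecting zeros: affine points = {(0, 4), (0, 5), (1, 0), (1, 3), (4, 1), (4, 5), (5, 3), (5, 4)}.
Total count |C(F_7)_aff| = 8.


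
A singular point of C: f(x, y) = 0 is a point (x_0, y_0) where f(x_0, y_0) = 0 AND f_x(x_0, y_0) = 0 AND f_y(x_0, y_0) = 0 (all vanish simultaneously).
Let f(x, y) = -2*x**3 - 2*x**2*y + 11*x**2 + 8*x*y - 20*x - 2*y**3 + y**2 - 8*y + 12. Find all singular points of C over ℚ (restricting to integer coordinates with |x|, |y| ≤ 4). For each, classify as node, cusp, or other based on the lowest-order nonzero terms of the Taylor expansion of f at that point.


Singular points: {(2, 0)}; classification: node.

Compute partial derivatives:
  f_x = -6*x**2 - 4*x*y + 22*x + 8*y - 20.
  f_y = -2*x**2 + 8*x - 6*y**2 + 2*y - 8.
Scan x_0 ∈ {−4, ..., 4}. For each x_0, f_y(x_0, y) is a polynomial in y; find its integer roots y ∈ {−4, ..., 4}, then test f_x and f at those candidates.
  x = -4: f_y(-4, y) = -6*y**2 + 2*y - 72; no integer root y with |y| ≤ 4.
  x = -3: f_y(-3, y) = -6*y**2 + 2*y - 50; no integer root y with |y| ≤ 4.
  x = -2: f_y(-2, y) = -6*y**2 + 2*y - 32; no integer root y with |y| ≤ 4.
  x = -1: f_y(-1, y) = -6*y**2 + 2*y - 18; no integer root y with |y| ≤ 4.
  x = 0: f_y(0, y) = -6*y**2 + 2*y - 8; no integer root y with |y| ≤ 4.
  x = 1: f_y(1, y) = -6*y**2 + 2*y - 2; no integer root y with |y| ≤ 4.
  x = 2: f_y(2, y) = -6*y**2 + 2*y; vanishes at y ∈ {0}. (2, 0): f_x = 0, f = 0 — SINGULAR.
  x = 3: f_y(3, y) = -6*y**2 + 2*y - 2; no integer root y with |y| ≤ 4.
  x = 4: f_y(4, y) = -6*y**2 + 2*y - 8; no integer root y with |y| ≤ 4.
Only singular point on the grid: (2, 0).
Classify: substitute x = 2 + u, y = 0 + v and expand: f = -2*u**3 - 2*u**2*v - u**2 - 2*v**3 + v**2.
No constant or linear terms (consistent with a singular point). Quadratic part: -u**2 + v**2. Cubic part: -2*u**3 - 2*u**2*v - 2*v**3.
The quadratic part v**2 - u**2 = (v − u)(v + u) splits into two distinct linear factors, so there are two distinct tangent lines y − 0 = ±(x − 2) — this is a node (ordinary double point).
Classification: node.


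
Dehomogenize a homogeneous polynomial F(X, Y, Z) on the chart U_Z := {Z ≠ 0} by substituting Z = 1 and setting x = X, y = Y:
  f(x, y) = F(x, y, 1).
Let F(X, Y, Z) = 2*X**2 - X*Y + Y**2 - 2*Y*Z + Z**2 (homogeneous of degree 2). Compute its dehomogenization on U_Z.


f(x, y) = 2*x**2 - x*y + y**2 - 2*y + 1

On U_Z we set Z = 1. Each monomial c·X^i·Y^j·Z^k in F becomes c·x^i·y^j·1^k = c·x^i·y^j.
Substituting Z = 1: F(X, Y, 1) = 2*x**2 - x*y + y**2 - 2*y + 1.
Note: deg(f) ≤ deg(F) = 2; strict inequality happens when F is divisible by Z (lost terms).


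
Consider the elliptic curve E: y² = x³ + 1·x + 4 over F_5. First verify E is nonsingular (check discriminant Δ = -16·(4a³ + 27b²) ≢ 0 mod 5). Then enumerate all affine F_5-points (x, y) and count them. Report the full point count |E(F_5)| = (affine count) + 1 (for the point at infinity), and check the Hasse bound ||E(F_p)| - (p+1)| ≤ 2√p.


Affine points = {(0, 2), (0, 3), (1, 1), (1, 4), (2, 2), (2, 3), (3, 2), (3, 3)}; affine count = 8; |E(F_5)| = 9.

Discriminant check: Δ ∝ 4a³ + 27b² = 4·1³ + 27·4² = 4·1 + 27·16 ≡ 1 (mod 5). Nonzero ⇒ E is nonsingular.
For each x ∈ F_5, compute rhs = x³ + 1·x + 4 mod 5, then count y ∈ F_5 with y² ≡ rhs.
  x = 0: rhs = 4, matching y values: 2, 3 (2 points).
  x = 1: rhs = 1, matching y values: 1, 4 (2 points).
  x = 2: rhs = 4, matching y values: 2, 3 (2 points).
  x = 3: rhs = 4, matching y values: 2, 3 (2 points).
  x = 4: rhs = 2, matching y values: none (0 points).
Total affine count: 8.
Full point count |E(F_5)| = 8 + 1 = 9.
Hasse bound: |9 − (5+1)| = |3| = 3 ≤ 2√5 ≈ 4.4721 ✓.


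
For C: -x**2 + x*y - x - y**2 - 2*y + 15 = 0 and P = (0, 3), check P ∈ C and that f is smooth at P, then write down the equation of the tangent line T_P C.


Tangent line at P: 2*x - 8*y + 24 = 0.

Step 1: f(0, 3) = 0, so P lies on C.
Step 2: partial derivatives
  f_x(x, y) = -2*x + y - 1, f_y(x, y) = x - 2*y - 2.
  f_x(P) = 2, f_y(P) = -8 (gradient nonzero, so P is smooth).
Step 3: tangent line at P: 2·(x − 0) + -8·(y − 3) = 0.
Expanding: 2*x - 8*y + 24 = 0.


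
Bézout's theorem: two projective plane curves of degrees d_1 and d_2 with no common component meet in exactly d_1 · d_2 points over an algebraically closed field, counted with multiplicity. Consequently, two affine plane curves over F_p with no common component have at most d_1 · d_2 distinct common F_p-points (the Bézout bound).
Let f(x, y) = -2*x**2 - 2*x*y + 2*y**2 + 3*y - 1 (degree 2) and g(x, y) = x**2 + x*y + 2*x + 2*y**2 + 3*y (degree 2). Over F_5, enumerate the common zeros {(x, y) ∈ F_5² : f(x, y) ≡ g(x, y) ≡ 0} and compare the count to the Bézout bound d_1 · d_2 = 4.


Common zeros: ∅; count = 0; Bézout bound = 4.

deg(f) = 2, deg(g) = 2, so Bézout bound = 4.
Scan x ∈ F_5. For each x, list the y ∈ F_5 with f(x, y) ≡ 0 and those with g(x, y) ≡ 0 (mod 5); the common zeros in that column are the intersection.
  x = 0: f ≡ 0 at y ∈ ∅; g ≡ 0 at y ∈ {0, 1}; common: ∅.
  x = 1: f ≡ 0 at y ∈ {1}; g ≡ 0 at y ∈ ∅; common: ∅.
  x = 2: f ≡ 0 at y ∈ ∅; g ≡ 0 at y ∈ {1, 4}; common: ∅.
  x = 3: f ≡ 0 at y ∈ {1, 3}; g ≡ 0 at y ∈ {0, 2}; common: ∅.
  x = 4: f ≡ 0 at y ∈ {2, 3}; g ≡ 0 at y ∈ ∅; common: ∅.
Collecting: common zeros = ∅, so the count is 0.
Comparison with the Bézout bound: 0 ≤ 4 = deg(f)·deg(g), as expected for curves with no common component (the affine F_5-count falls short of the bound because intersections may lie at infinity, over extension fields, or carry multiplicity).


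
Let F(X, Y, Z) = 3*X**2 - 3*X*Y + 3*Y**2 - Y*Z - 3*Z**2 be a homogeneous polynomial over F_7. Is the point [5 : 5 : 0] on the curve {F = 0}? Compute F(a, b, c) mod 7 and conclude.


F(5,5,0) ≡ 5 (mod 7); P is NOT on the curve.

Evaluate F(5, 5, 0) term-by-term (mod 7).
  3*X**2 ↦ 3·25·1·1 = 75
  -3*X*Y ↦ -3·5·5·1 = -75
  3*Y**2 ↦ 3·1·25·1 = 75
  -Y*Z ↦ -1·1·5·0 = 0
  -3*Z**2 ↦ -3·1·1·0 = 0
Sum: F(5, 5, 0) = (75) + (-75) + (75) + (0) + (0) = 75.
Reducing mod 7: 75 ≡ 5 (mod 7).
Since F(a, b, c) ≡ 5 ≠ 0 (mod 7), P does NOT lie on the curve.


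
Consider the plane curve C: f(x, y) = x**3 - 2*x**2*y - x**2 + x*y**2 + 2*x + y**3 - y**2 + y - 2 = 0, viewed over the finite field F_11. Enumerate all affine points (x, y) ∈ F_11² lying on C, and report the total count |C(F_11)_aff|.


Affine F_11-points: {(1, 0), (1, 1), (1, 10), (2, 5), (3, 0), (4, 5), (5, 5), (5, 8), (7, 7), (8, 0), (10, 3), (10, 4), (10, 6)}; count = 13.

For each of the 121 pairs (x, y) ∈ F_11², evaluate f(x, y) mod 11. Record the zeros.
  x = 0: [0↦9, 1↦10, 2↦4, 3↦8, 4↦6, 5↦4, 6↦8, 7↦2, 8↦3, 9↦6, 10↦6]  zeros at y ∈ ∅
  x = 1: [0↦0, 1↦0, 2↦6, 3↦2, 4↦5, 5↦10, 6↦1, 7↦6, 8↦9, 9↦5, 10↦0]  zeros at y ∈ {0, 1, 10}
  x = 2: [0↦6, 1↦1, 2↦4, 3↦10, 4↦3, 5↦0, 6↦7, 7↦8, 8↦9, 9↦5, 10↦2]  zeros at y ∈ {5}
  x = 3: [0↦0, 1↦8, 2↦4, 3↦5, 4↦6, 5↦2, 6↦10, 7↦3, 8↦9, 9↦1, 10↦7]  zeros at y ∈ {0}
  x = 4: [0↦10, 1↦5, 2↦1, 3↦4, 4↦9, 5↦0, 6↦5, 7↦8, 8↦4, 9↦10, 10↦10]  zeros at y ∈ {5}
  x = 5: [0↦9, 1↦9, 2↦1, 3↦2, 4↦7, 5↦0, 6↦9, 7↦7, 8↦0, 9↦5, 10↦6]  zeros at y ∈ {5, 8}
  x = 6: [0↦3, 1↦4, 2↦10, 3↦5, 4↦6, 5↦8, 6↦6, 7↦6, 8↦3, 9↦3, 10↦1]  zeros at y ∈ ∅
  x = 7: [0↦9, 1↦7, 2↦1, 3↦8, 4↦1, 5↦8, 6↦2, 7↦0, 8↦8, 9↦10, 10↦1]  zeros at y ∈ {7}
  x = 8: [0↦0, 1↦2, 2↦2, 3↦6, 4↦9, 5↦6, 6↦3, 7↦6, 8↦10, 9↦10, 10↦1]  zeros at y ∈ {0}
  x = 9: [0↦4, 1↦6, 2↦8, 3↦5, 4↦3, 5↦8, 6↦4, 7↦8, 8↦4, 9↦9, 10↦7]  zeros at y ∈ ∅
  x = 10: [0↦5, 1↦3, 2↦3, 3↦0, 4↦0, 5↦9, 6↦0, 7↦1, 8↦7, 9↦2, 10↦3]  zeros at y ∈ {3, 4, 6}
Collecting zeros: affine points = {(1, 0), (1, 1), (1, 10), (2, 5), (3, 0), (4, 5), (5, 5), (5, 8), (7, 7), (8, 0), (10, 3), (10, 4), (10, 6)}.
Total count |C(F_11)_aff| = 13.


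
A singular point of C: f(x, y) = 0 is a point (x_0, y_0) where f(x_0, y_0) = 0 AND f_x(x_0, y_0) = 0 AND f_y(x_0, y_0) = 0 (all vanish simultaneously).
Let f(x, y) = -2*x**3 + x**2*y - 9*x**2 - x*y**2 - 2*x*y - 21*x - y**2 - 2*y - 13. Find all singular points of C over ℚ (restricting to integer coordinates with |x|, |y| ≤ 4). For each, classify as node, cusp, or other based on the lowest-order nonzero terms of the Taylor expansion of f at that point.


Singular points: {(-2, -3)}; classification: cusp.

Compute partial derivatives:
  f_x = -6*x**2 + 2*x*y - 18*x - y**2 - 2*y - 21.
  f_y = x**2 - 2*x*y - 2*x - 2*y - 2.
Scan x_0 ∈ {−4, ..., 4}. For each x_0, f_y(x_0, y) is a polynomial in y; find its integer roots y ∈ {−4, ..., 4}, then test f_x and f at those candidates.
  x = -4: f_y(-4, y) = 6*y + 22; no integer root y with |y| ≤ 4.
  x = -3: f_y(-3, y) = 4*y + 13; no integer root y with |y| ≤ 4.
  x = -2: f_y(-2, y) = 2*y + 6; vanishes at y ∈ {-3}. (-2, -3): f_x = 0, f = 0 — SINGULAR.
  x = -1: f_y(-1, y) = 1; no integer root y with |y| ≤ 4.
  x = 0: f_y(0, y) = -2*y - 2; vanishes at y ∈ {-1}. (0, -1): f_x = -20 ≠ 0.
  x = 1: f_y(1, y) = -4*y - 3; no integer root y with |y| ≤ 4.
  x = 2: f_y(2, y) = -6*y - 2; no integer root y with |y| ≤ 4.
  x = 3: f_y(3, y) = 1 - 8*y; no integer root y with |y| ≤ 4.
  x = 4: f_y(4, y) = 6 - 10*y; no integer root y with |y| ≤ 4.
Only singular point on the grid: (-2, -3).
Classify: substitute x = -2 + u, y = -3 + v and expand: f = -2*u**3 + u**2*v - u*v**2 + v**2.
No constant or linear terms (consistent with a singular point). Quadratic part: v**2. Cubic part: -2*u**3 + u**2*v - u*v**2.
The quadratic part v**2 is a perfect square, so there is a single (double) tangent line v = 0, i.e. y = -3. Restricting the cubic part to that line (v = 0) leaves -2*u**3 ≠ 0, so f is not divisible by v and the branch is v² ≈ 2*u**3 to lowest order — this is a cusp.
Classification: cusp.


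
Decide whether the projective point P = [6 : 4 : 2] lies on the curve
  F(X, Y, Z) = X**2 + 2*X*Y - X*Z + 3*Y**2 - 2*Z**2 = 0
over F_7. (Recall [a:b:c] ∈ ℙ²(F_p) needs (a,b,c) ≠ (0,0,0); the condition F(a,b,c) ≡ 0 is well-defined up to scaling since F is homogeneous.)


F(6,4,2) ≡ 0 (mod 7); P is on the curve.

Evaluate F(6, 4, 2) term-by-term (mod 7).
  X**2 ↦ 1·36·1·1 = 36
  2*X*Y ↦ 2·6·4·1 = 48
  -X*Z ↦ -1·6·1·2 = -12
  3*Y**2 ↦ 3·1·16·1 = 48
  -2*Z**2 ↦ -2·1·1·4 = -8
Sum: F(6, 4, 2) = (36) + (48) + (-12) + (48) + (-8) = 112.
Reducing mod 7: 112 ≡ 0 (mod 7).
Since F(a, b, c) ≡ 0 (mod 7), P lies on the curve.


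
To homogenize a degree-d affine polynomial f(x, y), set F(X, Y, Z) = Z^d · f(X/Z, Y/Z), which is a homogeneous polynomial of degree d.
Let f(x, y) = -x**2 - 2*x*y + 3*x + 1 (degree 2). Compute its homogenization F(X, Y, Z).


F(X, Y, Z) = -X**2 - 2*X*Y + 3*X*Z + Z**2

deg(f) = 2.
Substitute x = X/Z, y = Y/Z into f, then multiply by Z^2.
  monomial -1·x^2·y^0 ↦ -1·X^2·Y^0·Z^0.
  monomial -2·x^1·y^1 ↦ -2·X^1·Y^1·Z^0.
  monomial 3·x^1·y^0 ↦ 3·X^1·Y^0·Z^1.
  monomial 1·x^0·y^0 ↦ 1·X^0·Y^0·Z^2.
Collecting: F(X, Y, Z) = -X**2 - 2*X*Y + 3*X*Z + Z**2.


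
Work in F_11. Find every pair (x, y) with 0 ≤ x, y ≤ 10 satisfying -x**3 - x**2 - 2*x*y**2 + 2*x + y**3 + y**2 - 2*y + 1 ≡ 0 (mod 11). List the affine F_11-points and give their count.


Affine F_11-points: {(0, 8), (2, 1), (2, 5), (2, 8), (3, 7), (3, 10), (4, 10), (7, 3), (8, 8), (9, 6)}; count = 10.

For each of the 121 pairs (x, y) ∈ F_11², evaluate f(x, y) mod 11. Record the zeros.
  x = 0: [0↦1, 1↦1, 2↦9, 3↦9, 4↦7, 5↦9, 6↦10, 7↦5, 8↦0, 9↦1, 10↦3]  zeros at y ∈ {8}
  x = 1: [0↦1, 1↦10, 2↦1, 3↦2, 4↦8, 5↦3, 6↦4, 7↦6, 8↦4, 9↦4, 10↦1]  zeros at y ∈ ∅
  x = 2: [0↦4, 1↦0, 2↦7, 3↦9, 4↦1, 5↦0, 6↦1, 7↦10, 8↦0, 9↦10, 10↦2]  zeros at y ∈ {1, 5, 8}
  x = 3: [0↦4, 1↦9, 2↦10, 3↦2, 4↦2, 5↦5, 6↦6, 7↦0, 8↦4, 9↦2, 10↦0]  zeros at y ∈ {7, 10}
  x = 4: [0↦6, 1↦9, 2↦4, 3↦8, 4↦5, 5↦1, 6↦2, 7↦3, 8↦10, 9↦7, 10↦0]  zeros at y ∈ {10}
  x = 5: [0↦4, 1↦5, 2↦5, 3↦10, 4↦4, 5↦4, 6↦5, 7↦2, 8↦1, 9↦8, 10↦7]  zeros at y ∈ ∅
  x = 6: [0↦3, 1↦2, 2↦7, 3↦2, 4↦4, 5↦8, 6↦9, 7↦2, 8↦4, 9↦10, 10↦4]  zeros at y ∈ ∅
  x = 7: [0↦8, 1↦5, 2↦4, 3↦0, 4↦10, 5↦7, 6↦8, 7↦8, 8↦2, 9↦7, 10↦7]  zeros at y ∈ {3}
  x = 8: [0↦2, 1↦8, 2↦1, 3↦9, 4↦5, 5↦6, 6↦7, 7↦3, 8↦0, 9↦4, 10↦10]  zeros at y ∈ {8}
  x = 9: [0↦1, 1↦5, 2↦3, 3↦1, 4↦5, 5↦10, 6↦0, 7↦3, 8↦3, 9↦6, 10↦7]  zeros at y ∈ {6}
  x = 10: [0↦10, 1↦1, 2↦4, 3↦3, 4↦4, 5↦2, 6↦3, 7↦2, 8↦5, 9↦7, 10↦3]  zeros at y ∈ ∅
Collecting zeros: affine points = {(0, 8), (2, 1), (2, 5), (2, 8), (3, 7), (3, 10), (4, 10), (7, 3), (8, 8), (9, 6)}.
Total count |C(F_11)_aff| = 10.


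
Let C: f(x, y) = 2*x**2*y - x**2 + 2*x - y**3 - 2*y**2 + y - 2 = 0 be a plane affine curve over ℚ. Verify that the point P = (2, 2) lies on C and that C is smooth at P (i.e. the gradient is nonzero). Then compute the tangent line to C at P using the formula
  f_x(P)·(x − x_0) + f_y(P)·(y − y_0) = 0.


Tangent line at P: 14*x - 11*y - 6 = 0.

Step 1: f(2, 2) = 0, so P lies on C.
Step 2: partial derivatives
  f_x(x, y) = 4*x*y - 2*x + 2, f_y(x, y) = 2*x**2 - 3*y**2 - 4*y + 1.
  f_x(P) = 14, f_y(P) = -11 (gradient nonzero, so P is smooth).
Step 3: tangent line at P: 14·(x − 2) + -11·(y − 2) = 0.
Expanding: 14*x - 11*y - 6 = 0.


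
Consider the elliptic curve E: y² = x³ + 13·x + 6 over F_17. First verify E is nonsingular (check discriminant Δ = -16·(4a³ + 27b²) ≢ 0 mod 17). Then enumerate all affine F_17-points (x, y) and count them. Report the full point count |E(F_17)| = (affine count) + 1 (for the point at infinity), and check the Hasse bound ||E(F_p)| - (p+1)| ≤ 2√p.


Affine points = {(3, 2), (3, 15), (5, 3), (5, 14), (7, 7), (7, 10), (9, 6), (9, 11), (11, 1), (11, 16), (13, 3), (13, 14), (14, 5), (14, 12), (16, 3), (16, 14)}; affine count = 16; |E(F_17)| = 17.

Discriminant check: Δ ∝ 4a³ + 27b² = 4·13³ + 27·6² = 4·2197 + 27·36 ≡ 2 (mod 17). Nonzero ⇒ E is nonsingular.
For each x ∈ F_17, compute rhs = x³ + 13·x + 6 mod 17, then count y ∈ F_17 with y² ≡ rhs.
  x = 0: rhs = 6, matching y values: none (0 points).
  x = 1: rhs = 3, matching y values: none (0 points).
  x = 2: rhs = 6, matching y values: none (0 points).
  x = 3: rhs = 4, matching y values: 2, 15 (2 points).
  x = 4: rhs = 3, matching y values: none (0 points).
  x = 5: rhs = 9, matching y values: 3, 14 (2 points).
  x = 6: rhs = 11, matching y values: none (0 points).
  x = 7: rhs = 15, matching y values: 7, 10 (2 points).
  x = 8: rhs = 10, matching y values: none (0 points).
  x = 9: rhs = 2, matching y values: 6, 11 (2 points).
  x = 10: rhs = 14, matching y values: none (0 points).
  x = 11: rhs = 1, matching y values: 1, 16 (2 points).
  x = 12: rhs = 3, matching y values: none (0 points).
  x = 13: rhs = 9, matching y values: 3, 14 (2 points).
  x = 14: rhs = 8, matching y values: 5, 12 (2 points).
  x = 15: rhs = 6, matching y values: none (0 points).
  x = 16: rhs = 9, matching y values: 3, 14 (2 points).
Total affine count: 16.
Full point count |E(F_17)| = 16 + 1 = 17.
Hasse bound: |17 − (17+1)| = |-1| = 1 ≤ 2√17 ≈ 8.2462 ✓.


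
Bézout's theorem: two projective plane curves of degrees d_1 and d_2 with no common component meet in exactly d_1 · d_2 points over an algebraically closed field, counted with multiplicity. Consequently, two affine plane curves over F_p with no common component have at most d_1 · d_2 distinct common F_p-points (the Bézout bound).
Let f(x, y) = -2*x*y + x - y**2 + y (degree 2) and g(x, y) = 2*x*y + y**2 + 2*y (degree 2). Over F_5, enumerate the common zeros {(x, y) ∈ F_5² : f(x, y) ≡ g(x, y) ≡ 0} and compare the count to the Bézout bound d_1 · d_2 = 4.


Common zeros: {(0, 0)}; count = 1; Bézout bound = 4.

deg(f) = 2, deg(g) = 2, so Bézout bound = 4.
Scan x ∈ F_5. For each x, list the y ∈ F_5 with f(x, y) ≡ 0 and those with g(x, y) ≡ 0 (mod 5); the common zeros in that column are the intersection.
  x = 0: f ≡ 0 at y ∈ {0, 1}; g ≡ 0 at y ∈ {0, 3}; common: {0}.
  x = 1: f ≡ 0 at y ∈ {2}; g ≡ 0 at y ∈ {0, 1}; common: ∅.
  x = 2: f ≡ 0 at y ∈ ∅; g ≡ 0 at y ∈ {0, 4}; common: ∅.
  x = 3: f ≡ 0 at y ∈ ∅; g ≡ 0 at y ∈ {0, 2}; common: ∅.
  x = 4: f ≡ 0 at y ∈ {4}; g ≡ 0 at y ∈ {0}; common: ∅.
Collecting: common zeros = {(0, 0)}, so the count is 1.
Comparison with the Bézout bound: 1 ≤ 4 = deg(f)·deg(g), as expected for curves with no common component (the affine F_5-count falls short of the bound because intersections may lie at infinity, over extension fields, or carry multiplicity).


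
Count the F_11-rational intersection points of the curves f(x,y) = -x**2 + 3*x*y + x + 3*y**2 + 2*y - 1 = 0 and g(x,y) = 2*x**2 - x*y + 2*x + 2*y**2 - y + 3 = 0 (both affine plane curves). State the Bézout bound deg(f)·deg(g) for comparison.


Common zeros: {(10, 9)}; count = 1; Bézout bound = 4.

deg(f) = 2, deg(g) = 2, so Bézout bound = 4.
Scan x ∈ F_11. For each x, list the y ∈ F_11 with f(x, y) ≡ 0 and those with g(x, y) ≡ 0 (mod 11); the common zeros in that column are the intersection.
  x = 0: f ≡ 0 at y ∈ {4, 10}; g ≡ 0 at y ∈ ∅; common: ∅.
  x = 1: f ≡ 0 at y ∈ {5, 8}; g ≡ 0 at y ∈ {2, 10}; common: ∅.
  x = 2: f ≡ 0 at y ∈ {4, 8}; g ≡ 0 at y ∈ ∅; common: ∅.
  x = 3: f ≡ 0 at y ∈ ∅; g ≡ 0 at y ∈ {3, 10}; common: ∅.
  x = 4: f ≡ 0 at y ∈ {5}; g ≡ 0 at y ∈ {4}; common: ∅.
  x = 5: f ≡ 0 at y ∈ ∅; g ≡ 0 at y ∈ {6, 8}; common: ∅.
  x = 6: f ≡ 0 at y ∈ ∅; g ≡ 0 at y ∈ ∅; common: ∅.
  x = 7: f ≡ 0 at y ∈ {9}; g ≡ 0 at y ∈ ∅; common: ∅.
  x = 8: f ≡ 0 at y ∈ ∅; g ≡ 0 at y ∈ {4, 6}; common: ∅.
  x = 9: f ≡ 0 at y ∈ {6, 10}; g ≡ 0 at y ∈ {8}; common: ∅.
  x = 10: f ≡ 0 at y ∈ {6, 9}; g ≡ 0 at y ∈ {2, 9}; common: {9}.
Collecting: common zeros = {(10, 9)}, so the count is 1.
Comparison with the Bézout bound: 1 ≤ 4 = deg(f)·deg(g), as expected for curves with no common component (the affine F_11-count falls short of the bound because intersections may lie at infinity, over extension fields, or carry multiplicity).


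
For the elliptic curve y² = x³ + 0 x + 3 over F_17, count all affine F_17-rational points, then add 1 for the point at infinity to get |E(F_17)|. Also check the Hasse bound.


Affine points = {(1, 2), (1, 15), (3, 8), (3, 9), (4, 4), (4, 13), (5, 3), (5, 14), (6, 7), (6, 10), (9, 1), (9, 16), (10, 0), (11, 5), (11, 12), (16, 6), (16, 11)}; affine count = 17; |E(F_17)| = 18.

Discriminant check: Δ ∝ 4a³ + 27b² = 4·0³ + 27·3² = 4·0 + 27·9 ≡ 5 (mod 17). Nonzero ⇒ E is nonsingular.
For each x ∈ F_17, compute rhs = x³ + 0·x + 3 mod 17, then count y ∈ F_17 with y² ≡ rhs.
  x = 0: rhs = 3, matching y values: none (0 points).
  x = 1: rhs = 4, matching y values: 2, 15 (2 points).
  x = 2: rhs = 11, matching y values: none (0 points).
  x = 3: rhs = 13, matching y values: 8, 9 (2 points).
  x = 4: rhs = 16, matching y values: 4, 13 (2 points).
  x = 5: rhs = 9, matching y values: 3, 14 (2 points).
  x = 6: rhs = 15, matching y values: 7, 10 (2 points).
  x = 7: rhs = 6, matching y values: none (0 points).
  x = 8: rhs = 5, matching y values: none (0 points).
  x = 9: rhs = 1, matching y values: 1, 16 (2 points).
  x = 10: rhs = 0, matching y values: 0 (1 points).
  x = 11: rhs = 8, matching y values: 5, 12 (2 points).
  x = 12: rhs = 14, matching y values: none (0 points).
  x = 13: rhs = 7, matching y values: none (0 points).
  x = 14: rhs = 10, matching y values: none (0 points).
  x = 15: rhs = 12, matching y values: none (0 points).
  x = 16: rhs = 2, matching y values: 6, 11 (2 points).
Total affine count: 17.
Full point count |E(F_17)| = 17 + 1 = 18.
Hasse bound: |18 − (17+1)| = |0| = 0 ≤ 2√17 ≈ 8.2462 ✓.


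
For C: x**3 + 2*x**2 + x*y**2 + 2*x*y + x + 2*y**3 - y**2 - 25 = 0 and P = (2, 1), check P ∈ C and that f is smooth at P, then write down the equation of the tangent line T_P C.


Tangent line at P: 24*x + 12*y - 60 = 0.

Step 1: f(2, 1) = 0, so P lies on C.
Step 2: partial derivatives
  f_x(x, y) = 3*x**2 + 4*x + y**2 + 2*y + 1, f_y(x, y) = 2*x*y + 2*x + 6*y**2 - 2*y.
  f_x(P) = 24, f_y(P) = 12 (gradient nonzero, so P is smooth).
Step 3: tangent line at P: 24·(x − 2) + 12·(y − 1) = 0.
Expanding: 24*x + 12*y - 60 = 0.


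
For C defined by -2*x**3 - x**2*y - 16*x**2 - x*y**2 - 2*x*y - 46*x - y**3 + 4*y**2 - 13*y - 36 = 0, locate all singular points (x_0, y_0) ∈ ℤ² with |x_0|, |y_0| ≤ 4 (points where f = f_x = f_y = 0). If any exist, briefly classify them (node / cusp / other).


Singular points: {(-3, 2)}; classification: cusp.

Compute partial derivatives:
  f_x = -6*x**2 - 2*x*y - 32*x - y**2 - 2*y - 46.
  f_y = -x**2 - 2*x*y - 2*x - 3*y**2 + 8*y - 13.
Scan x_0 ∈ {−4, ..., 4}. For each x_0, f_y(x_0, y) is a polynomial in y; find its integer roots y ∈ {−4, ..., 4}, then test f_x and f at those candidates.
  x = -4: f_y(-4, y) = -3*y**2 + 16*y - 21; vanishes at y ∈ {3}. (-4, 3): f_x = -5 ≠ 0.
  x = -3: f_y(-3, y) = -3*y**2 + 14*y - 16; vanishes at y ∈ {2}. (-3, 2): f_x = 0, f = 0 — SINGULAR.
  x = -2: f_y(-2, y) = -3*y**2 + 12*y - 13; no integer root y with |y| ≤ 4.
  x = -1: f_y(-1, y) = -3*y**2 + 10*y - 12; no integer root y with |y| ≤ 4.
  x = 0: f_y(0, y) = -3*y**2 + 8*y - 13; no integer root y with |y| ≤ 4.
  x = 1: f_y(1, y) = -3*y**2 + 6*y - 16; no integer root y with |y| ≤ 4.
  x = 2: f_y(2, y) = -3*y**2 + 4*y - 21; no integer root y with |y| ≤ 4.
  x = 3: f_y(3, y) = -3*y**2 + 2*y - 28; no integer root y with |y| ≤ 4.
  x = 4: f_y(4, y) = -3*y**2 - 37; no integer root y with |y| ≤ 4.
Only singular point on the grid: (-3, 2).
Classify: substitute x = -3 + u, y = 2 + v and expand: f = -2*u**3 - u**2*v - u*v**2 - v**3 + v**2.
No constant or linear terms (consistent with a singular point). Quadratic part: v**2. Cubic part: -2*u**3 - u**2*v - u*v**2 - v**3.
The quadratic part v**2 is a perfect square, so there is a single (double) tangent line v = 0, i.e. y = 2. Restricting the cubic part to that line (v = 0) leaves -2*u**3 ≠ 0, so f is not divisible by v and the branch is v² ≈ 2*u**3 to lowest order — this is a cusp.
Classification: cusp.


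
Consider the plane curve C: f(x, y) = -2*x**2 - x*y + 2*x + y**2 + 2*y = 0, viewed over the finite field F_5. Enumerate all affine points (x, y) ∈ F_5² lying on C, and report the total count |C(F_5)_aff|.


Affine F_5-points: {(0, 0), (0, 3), (1, 0), (1, 4), (2, 2), (2, 3), (3, 2), (3, 4), (4, 1)}; count = 9.

For each of the 25 pairs (x, y) ∈ F_5², evaluate f(x, y) mod 5. Record the zeros.
  x = 0: [0↦0, 1↦3, 2↦3, 3↦0, 4↦4]  zeros at y ∈ {0, 3}
  x = 1: [0↦0, 1↦2, 2↦1, 3↦2, 4↦0]  zeros at y ∈ {0, 4}
  x = 2: [0↦1, 1↦2, 2↦0, 3↦0, 4↦2]  zeros at y ∈ {2, 3}
  x = 3: [0↦3, 1↦3, 2↦0, 3↦4, 4↦0]  zeros at y ∈ {2, 4}
  x = 4: [0↦1, 1↦0, 2↦1, 3↦4, 4↦4]  zeros at y ∈ {1}
Collecting zeros: affine points = {(0, 0), (0, 3), (1, 0), (1, 4), (2, 2), (2, 3), (3, 2), (3, 4), (4, 1)}.
Total count |C(F_5)_aff| = 9.


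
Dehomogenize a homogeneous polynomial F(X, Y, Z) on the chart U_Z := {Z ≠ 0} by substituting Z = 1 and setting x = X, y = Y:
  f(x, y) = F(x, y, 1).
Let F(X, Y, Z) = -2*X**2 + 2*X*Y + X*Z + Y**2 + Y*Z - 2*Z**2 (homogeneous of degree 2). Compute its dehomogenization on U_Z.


f(x, y) = -2*x**2 + 2*x*y + x + y**2 + y - 2

On U_Z we set Z = 1. Each monomial c·X^i·Y^j·Z^k in F becomes c·x^i·y^j·1^k = c·x^i·y^j.
Substituting Z = 1: F(X, Y, 1) = -2*x**2 + 2*x*y + x + y**2 + y - 2.
Note: deg(f) ≤ deg(F) = 2; strict inequality happens when F is divisible by Z (lost terms).


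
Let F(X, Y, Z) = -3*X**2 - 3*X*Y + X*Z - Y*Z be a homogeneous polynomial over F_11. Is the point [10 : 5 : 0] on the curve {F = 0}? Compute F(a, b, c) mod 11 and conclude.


F(10,5,0) ≡ 1 (mod 11); P is NOT on the curve.

Evaluate F(10, 5, 0) term-by-term (mod 11).
  -3*X**2 ↦ -3·100·1·1 = -300
  -3*X*Y ↦ -3·10·5·1 = -150
  X*Z ↦ 1·10·1·0 = 0
  -Y*Z ↦ -1·1·5·0 = 0
Sum: F(10, 5, 0) = (-300) + (-150) + (0) + (0) = -450.
Reducing mod 11: -450 ≡ 1 (mod 11).
Since F(a, b, c) ≡ 1 ≠ 0 (mod 11), P does NOT lie on the curve.
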